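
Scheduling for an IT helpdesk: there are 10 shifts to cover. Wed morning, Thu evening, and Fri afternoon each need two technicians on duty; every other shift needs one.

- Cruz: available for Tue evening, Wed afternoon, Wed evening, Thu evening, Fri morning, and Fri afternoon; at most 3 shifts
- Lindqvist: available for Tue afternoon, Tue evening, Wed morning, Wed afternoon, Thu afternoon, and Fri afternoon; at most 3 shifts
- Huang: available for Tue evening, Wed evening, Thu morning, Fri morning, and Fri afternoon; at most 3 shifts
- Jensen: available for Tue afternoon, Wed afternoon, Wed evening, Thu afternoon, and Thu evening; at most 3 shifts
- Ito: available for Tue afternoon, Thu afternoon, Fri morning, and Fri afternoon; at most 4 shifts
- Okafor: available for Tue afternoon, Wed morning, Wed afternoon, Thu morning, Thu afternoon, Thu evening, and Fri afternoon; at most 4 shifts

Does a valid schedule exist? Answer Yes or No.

Yes

Wed morning can only be covered by Lindqvist and Okafor, so that assignment is forced.
One valid schedule: Tue afternoon→Lindqvist, Tue evening→Cruz, Wed morning→Lindqvist+Okafor, Wed afternoon→Lindqvist, Wed evening→Cruz, Thu morning→Huang, Thu afternoon→Jensen, Thu evening→Cruz+Jensen, Fri morning→Huang, Fri afternoon→Huang+Ito.
Loads: Cruz 3/3, Lindqvist 3/3, Huang 3/3, Jensen 2/3, Ito 1/4, Okafor 1/4 — all within limits.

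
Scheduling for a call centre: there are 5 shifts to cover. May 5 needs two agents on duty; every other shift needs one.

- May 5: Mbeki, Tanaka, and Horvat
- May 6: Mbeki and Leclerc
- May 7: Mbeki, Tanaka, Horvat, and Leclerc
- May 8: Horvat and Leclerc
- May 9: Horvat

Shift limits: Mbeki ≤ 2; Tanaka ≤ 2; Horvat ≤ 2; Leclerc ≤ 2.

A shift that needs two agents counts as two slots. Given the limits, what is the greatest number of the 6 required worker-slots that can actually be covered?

Total capacity across all agents is 2+2+2+2 = 8, and 6 slots are needed, so at most 6 can be filled.
An assignment achieving 6: May 5→Mbeki+Tanaka, May 6→Mbeki, May 7→Tanaka, May 8→Horvat, May 9→Horvat.
Loads: Mbeki 2/2, Tanaka 2/2, Horvat 2/2, Leclerc 0/2.

6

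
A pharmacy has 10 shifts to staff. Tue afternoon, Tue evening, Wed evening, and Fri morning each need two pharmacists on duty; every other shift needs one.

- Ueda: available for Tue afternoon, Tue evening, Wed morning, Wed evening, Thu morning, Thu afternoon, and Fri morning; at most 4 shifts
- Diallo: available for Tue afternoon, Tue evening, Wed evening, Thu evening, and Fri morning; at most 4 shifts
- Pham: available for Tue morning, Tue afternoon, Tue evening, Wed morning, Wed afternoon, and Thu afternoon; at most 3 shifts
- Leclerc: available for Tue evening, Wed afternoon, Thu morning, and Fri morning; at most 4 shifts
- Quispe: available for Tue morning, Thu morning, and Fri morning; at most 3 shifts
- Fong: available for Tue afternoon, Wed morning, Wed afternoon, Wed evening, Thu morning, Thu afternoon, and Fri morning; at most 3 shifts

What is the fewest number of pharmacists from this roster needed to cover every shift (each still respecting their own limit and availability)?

14 slots to fill and no one can take more than 4, so at least ⌈14/4⌉ = 4 pharmacists are needed.
Ueda, Diallo, Pham, and Leclerc alone can cover everything: Tue morning→Pham, Tue afternoon→Ueda+Diallo, Tue evening→Pham+Leclerc, Wed morning→Ueda, Wed afternoon→Pham, Wed evening→Ueda+Diallo, Thu morning→Leclerc, Thu afternoon→Ueda, Thu evening→Diallo, Fri morning→Diallo+Leclerc.

4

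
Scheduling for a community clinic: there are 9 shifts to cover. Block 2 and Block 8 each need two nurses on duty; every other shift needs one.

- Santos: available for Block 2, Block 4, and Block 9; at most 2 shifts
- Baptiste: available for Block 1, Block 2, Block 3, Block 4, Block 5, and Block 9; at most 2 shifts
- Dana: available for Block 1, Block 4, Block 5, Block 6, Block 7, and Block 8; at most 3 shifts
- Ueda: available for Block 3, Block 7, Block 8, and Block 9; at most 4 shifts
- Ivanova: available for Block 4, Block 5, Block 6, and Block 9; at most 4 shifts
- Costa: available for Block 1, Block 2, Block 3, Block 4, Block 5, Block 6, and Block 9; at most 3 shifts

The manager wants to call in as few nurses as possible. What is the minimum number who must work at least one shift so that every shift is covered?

11 slots to fill and no one can take more than 4, so at least ⌈11/4⌉ = 3 nurses are needed.
Shifts {Block 2, Block 8} need 4 slots, but among the nurses available for them (Santos, Baptiste, Dana, Ueda, and Costa) any 3 together supply at most 3. So 3 nurses are not enough.
Santos, Baptiste, Dana, and Ueda alone can cover everything: Block 1→Baptiste, Block 2→Santos+Baptiste, Block 3→Ueda, Block 4→Santos, Block 5→Dana, Block 6→Dana, Block 7→Ueda, Block 8→Dana+Ueda, Block 9→Ueda.

4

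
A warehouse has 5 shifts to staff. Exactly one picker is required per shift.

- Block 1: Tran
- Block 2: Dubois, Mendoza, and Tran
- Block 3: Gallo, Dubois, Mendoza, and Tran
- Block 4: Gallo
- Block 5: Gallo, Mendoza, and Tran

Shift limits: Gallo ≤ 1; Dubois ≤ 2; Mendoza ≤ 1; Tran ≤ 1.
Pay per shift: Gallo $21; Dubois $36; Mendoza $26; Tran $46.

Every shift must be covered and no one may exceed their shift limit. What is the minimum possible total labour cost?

Block 1 can only be covered by Tran, so that assignment is forced.
Block 4 can only be covered by Gallo, so that assignment is forced.
Picking the cheapest available picker for each shift independently would cost $135, but that ignores the shift limits.
An optimal schedule: Block 1→Tran, Block 2→Dubois, Block 3→Dubois, Block 4→Gallo, Block 5→Mendoza.
Total: 46 + 36 + 36 + 21 + 26 = $165.

$165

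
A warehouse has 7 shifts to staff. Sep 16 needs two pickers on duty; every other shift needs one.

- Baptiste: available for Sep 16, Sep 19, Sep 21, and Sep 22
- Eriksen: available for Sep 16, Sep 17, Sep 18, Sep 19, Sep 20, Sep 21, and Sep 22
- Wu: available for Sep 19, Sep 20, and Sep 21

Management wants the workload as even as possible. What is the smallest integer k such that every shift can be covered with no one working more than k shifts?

3

With 3 pickers and 8 worker-slots to fill, someone must work at least ⌈8/3⌉ = 3 shifts, so k ≥ 3.
k = 3 works: Sep 16→Baptiste+Eriksen, Sep 17→Eriksen, Sep 18→Eriksen, Sep 19→Baptiste, Sep 20→Wu, Sep 21→Wu, Sep 22→Baptiste.
Loads: Baptiste 3, Eriksen 3, Wu 2 — all ≤ 3.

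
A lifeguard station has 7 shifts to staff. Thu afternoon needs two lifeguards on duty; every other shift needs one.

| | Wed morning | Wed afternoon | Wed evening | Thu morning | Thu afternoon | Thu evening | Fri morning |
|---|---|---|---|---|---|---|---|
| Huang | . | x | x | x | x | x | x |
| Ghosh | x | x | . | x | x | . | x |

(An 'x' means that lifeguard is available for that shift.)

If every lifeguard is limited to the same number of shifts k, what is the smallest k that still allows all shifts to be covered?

4

With 2 lifeguards and 8 worker-slots to fill, someone must work at least ⌈8/2⌉ = 4 shifts, so k ≥ 4.
k = 4 works: Wed morning→Ghosh, Wed afternoon→Huang, Wed evening→Huang, Thu morning→Ghosh, Thu afternoon→Huang+Ghosh, Thu evening→Huang, Fri morning→Ghosh.
Loads: Huang 4, Ghosh 4 — all ≤ 4.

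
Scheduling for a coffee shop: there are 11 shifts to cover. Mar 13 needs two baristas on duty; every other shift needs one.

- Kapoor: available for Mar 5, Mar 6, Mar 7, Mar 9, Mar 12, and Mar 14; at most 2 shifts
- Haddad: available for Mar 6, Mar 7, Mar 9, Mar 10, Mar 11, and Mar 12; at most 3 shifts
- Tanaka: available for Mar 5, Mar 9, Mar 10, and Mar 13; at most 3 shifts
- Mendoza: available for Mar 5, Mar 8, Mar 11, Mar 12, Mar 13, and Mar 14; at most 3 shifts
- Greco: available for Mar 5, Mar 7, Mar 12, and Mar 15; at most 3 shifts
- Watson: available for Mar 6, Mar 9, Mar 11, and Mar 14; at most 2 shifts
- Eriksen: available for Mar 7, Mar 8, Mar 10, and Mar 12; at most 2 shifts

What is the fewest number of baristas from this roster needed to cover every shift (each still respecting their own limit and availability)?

12 slots to fill and no one can take more than 3, so at least ⌈12/3⌉ = 4 baristas are needed.
Haddad, Tanaka, Mendoza, and Greco alone can cover everything: Mar 5→Greco, Mar 6→Haddad, Mar 7→Haddad, Mar 8→Mendoza, Mar 9→Tanaka, Mar 10→Tanaka, Mar 11→Haddad, Mar 12→Greco, Mar 13→Tanaka+Mendoza, Mar 14→Mendoza, Mar 15→Greco.

4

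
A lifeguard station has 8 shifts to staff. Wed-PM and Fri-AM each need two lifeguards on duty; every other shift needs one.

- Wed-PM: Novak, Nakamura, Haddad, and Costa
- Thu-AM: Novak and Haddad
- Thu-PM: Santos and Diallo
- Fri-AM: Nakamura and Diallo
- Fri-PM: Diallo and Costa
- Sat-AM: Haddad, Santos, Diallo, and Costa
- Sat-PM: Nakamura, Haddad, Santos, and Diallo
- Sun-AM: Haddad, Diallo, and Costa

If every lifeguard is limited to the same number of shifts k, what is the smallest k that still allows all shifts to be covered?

With 6 lifeguards and 10 worker-slots to fill, someone must work at least ⌈10/6⌉ = 2 shifts, so k ≥ 2.
k = 2 works: Wed-PM→Novak+Costa, Thu-AM→Novak, Thu-PM→Santos, Fri-AM→Nakamura+Diallo, Fri-PM→Diallo, Sat-AM→Haddad, Sat-PM→Nakamura, Sun-AM→Haddad.
Loads: Novak 2, Nakamura 2, Haddad 2, Santos 1, Diallo 2, Costa 1 — all ≤ 2.

2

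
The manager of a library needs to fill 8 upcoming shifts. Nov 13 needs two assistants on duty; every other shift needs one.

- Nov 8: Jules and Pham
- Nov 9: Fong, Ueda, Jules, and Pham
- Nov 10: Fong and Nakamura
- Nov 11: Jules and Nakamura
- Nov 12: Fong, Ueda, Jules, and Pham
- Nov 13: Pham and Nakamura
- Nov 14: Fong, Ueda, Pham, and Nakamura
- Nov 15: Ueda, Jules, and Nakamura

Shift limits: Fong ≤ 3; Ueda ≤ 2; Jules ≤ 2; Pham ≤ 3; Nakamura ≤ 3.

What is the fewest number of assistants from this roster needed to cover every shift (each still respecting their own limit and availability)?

9 slots to fill and no one can take more than 3, so at least ⌈9/3⌉ = 3 assistants are needed.
Fong, Pham, and Nakamura alone can cover everything: Nov 8→Pham, Nov 9→Fong, Nov 10→Fong, Nov 11→Nakamura, Nov 12→Fong, Nov 13→Pham+Nakamura, Nov 14→Pham, Nov 15→Nakamura.

3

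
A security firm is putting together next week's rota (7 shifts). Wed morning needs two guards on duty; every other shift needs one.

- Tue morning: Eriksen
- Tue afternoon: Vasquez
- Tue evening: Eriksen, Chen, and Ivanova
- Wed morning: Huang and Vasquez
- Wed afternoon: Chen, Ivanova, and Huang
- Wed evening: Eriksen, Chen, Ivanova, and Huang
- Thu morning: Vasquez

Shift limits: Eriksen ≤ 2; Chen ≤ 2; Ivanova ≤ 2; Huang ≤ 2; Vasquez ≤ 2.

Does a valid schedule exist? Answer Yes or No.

Total capacity is 10 and 8 slots are needed, so capacity alone doesn't rule it out.
Shifts {Tue afternoon, Wed morning, Thu morning} need 4 worker-slots in total, but the guards available for any of those shifts (Huang and Vasquez) can supply at most 3 among them. So no valid schedule exists.

No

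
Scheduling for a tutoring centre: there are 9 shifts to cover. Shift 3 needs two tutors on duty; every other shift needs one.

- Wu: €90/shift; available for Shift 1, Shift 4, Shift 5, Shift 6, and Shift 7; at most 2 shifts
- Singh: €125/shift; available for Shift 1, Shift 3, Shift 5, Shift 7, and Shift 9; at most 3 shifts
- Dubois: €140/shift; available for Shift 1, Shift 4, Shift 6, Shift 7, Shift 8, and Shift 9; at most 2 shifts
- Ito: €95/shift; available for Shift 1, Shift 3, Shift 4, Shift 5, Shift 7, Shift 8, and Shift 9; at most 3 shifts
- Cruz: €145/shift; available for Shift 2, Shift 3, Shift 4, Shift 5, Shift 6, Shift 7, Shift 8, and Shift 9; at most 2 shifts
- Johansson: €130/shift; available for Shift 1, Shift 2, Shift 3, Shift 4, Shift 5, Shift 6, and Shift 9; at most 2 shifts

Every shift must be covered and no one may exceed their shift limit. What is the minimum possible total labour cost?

Picking the cheapest available tutor for each shift independently would cost €990, but that ignores the shift limits.
An optimal schedule: Shift 1→Wu, Shift 2→Johansson, Shift 3→Singh+Johansson, Shift 4→Ito, Shift 5→Ito, Shift 6→Wu, Shift 7→Singh, Shift 8→Ito, Shift 9→Singh.
Total: 90 + 130 + 125 + 130 + 95 + 95 + 90 + 125 + 95 + 125 = €1100.

€1100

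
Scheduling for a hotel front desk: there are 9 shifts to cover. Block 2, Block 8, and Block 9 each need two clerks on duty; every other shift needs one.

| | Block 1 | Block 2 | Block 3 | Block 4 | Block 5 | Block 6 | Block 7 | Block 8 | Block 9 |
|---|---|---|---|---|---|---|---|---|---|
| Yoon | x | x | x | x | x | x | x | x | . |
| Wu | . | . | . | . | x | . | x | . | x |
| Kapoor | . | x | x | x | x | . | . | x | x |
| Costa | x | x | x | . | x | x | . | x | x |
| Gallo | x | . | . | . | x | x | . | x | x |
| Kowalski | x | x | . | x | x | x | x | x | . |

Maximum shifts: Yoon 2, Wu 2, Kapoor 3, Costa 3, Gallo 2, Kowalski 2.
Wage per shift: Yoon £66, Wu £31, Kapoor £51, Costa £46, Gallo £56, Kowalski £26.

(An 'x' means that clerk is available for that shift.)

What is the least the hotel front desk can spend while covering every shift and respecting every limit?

Picking the cheapest available clerk for each shift independently would cost £397, but that ignores the shift limits.
An optimal schedule: Block 1→Costa, Block 2→Costa+Kapoor, Block 3→Costa, Block 4→Kowalski, Block 5→Wu, Block 6→Gallo, Block 7→Kowalski, Block 8→Kapoor+Gallo, Block 9→Wu+Kapoor.
Total: 46 + 46 + 51 + 46 + 26 + 31 + 56 + 26 + 51 + 56 + 31 + 51 = £517.

£517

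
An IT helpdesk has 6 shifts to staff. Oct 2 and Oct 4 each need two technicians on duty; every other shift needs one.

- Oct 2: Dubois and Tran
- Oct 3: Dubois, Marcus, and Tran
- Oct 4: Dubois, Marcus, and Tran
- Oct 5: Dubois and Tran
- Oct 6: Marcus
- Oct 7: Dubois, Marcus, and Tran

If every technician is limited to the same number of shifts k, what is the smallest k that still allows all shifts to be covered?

3

With 3 technicians and 8 worker-slots to fill, someone must work at least ⌈8/3⌉ = 3 shifts, so k ≥ 3.
k = 3 works: Oct 2→Dubois+Tran, Oct 3→Dubois, Oct 4→Marcus+Tran, Oct 5→Dubois, Oct 6→Marcus, Oct 7→Marcus.
Loads: Dubois 3, Marcus 3, Tran 2 — all ≤ 3.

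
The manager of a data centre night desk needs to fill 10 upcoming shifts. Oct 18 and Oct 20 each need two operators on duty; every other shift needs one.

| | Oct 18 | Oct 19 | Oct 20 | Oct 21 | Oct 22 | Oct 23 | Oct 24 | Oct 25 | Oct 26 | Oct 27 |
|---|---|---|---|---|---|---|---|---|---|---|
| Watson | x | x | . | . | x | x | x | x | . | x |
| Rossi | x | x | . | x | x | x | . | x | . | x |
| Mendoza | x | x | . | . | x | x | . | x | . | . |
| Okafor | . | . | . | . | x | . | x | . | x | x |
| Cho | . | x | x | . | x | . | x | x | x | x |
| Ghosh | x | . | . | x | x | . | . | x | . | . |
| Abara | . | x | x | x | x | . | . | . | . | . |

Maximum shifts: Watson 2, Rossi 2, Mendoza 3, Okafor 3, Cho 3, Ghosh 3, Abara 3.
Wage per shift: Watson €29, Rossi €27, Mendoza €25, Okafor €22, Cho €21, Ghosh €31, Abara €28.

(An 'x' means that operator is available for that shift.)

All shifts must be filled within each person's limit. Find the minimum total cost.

Oct 20 can only be covered by Cho and Abara, so that assignment is forced.
Picking the cheapest available operator for each shift independently would cost €279, but that ignores the shift limits.
An optimal schedule: Oct 18→Mendoza+Rossi, Oct 19→Cho, Oct 20→Cho+Abara, Oct 21→Rossi, Oct 22→Okafor, Oct 23→Mendoza, Oct 24→Okafor, Oct 25→Mendoza, Oct 26→Cho, Oct 27→Okafor.
Total: 25 + 27 + 21 + 21 + 28 + 27 + 22 + 25 + 22 + 25 + 21 + 22 = €286.

€286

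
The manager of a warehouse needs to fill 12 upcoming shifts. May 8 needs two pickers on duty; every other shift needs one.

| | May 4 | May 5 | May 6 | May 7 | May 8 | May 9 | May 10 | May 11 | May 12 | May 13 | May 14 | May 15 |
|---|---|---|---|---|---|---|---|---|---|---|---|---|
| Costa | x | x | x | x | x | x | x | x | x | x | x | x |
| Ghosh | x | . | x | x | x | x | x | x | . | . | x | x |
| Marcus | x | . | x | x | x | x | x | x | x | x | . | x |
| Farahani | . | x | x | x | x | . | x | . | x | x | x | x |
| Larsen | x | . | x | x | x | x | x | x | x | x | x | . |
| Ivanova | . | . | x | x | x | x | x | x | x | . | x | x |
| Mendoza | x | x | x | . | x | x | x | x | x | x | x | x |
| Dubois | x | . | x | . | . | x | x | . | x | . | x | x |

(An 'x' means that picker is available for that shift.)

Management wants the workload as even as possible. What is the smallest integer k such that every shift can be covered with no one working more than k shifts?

2

With 8 pickers and 13 worker-slots to fill, someone must work at least ⌈13/8⌉ = 2 shifts, so k ≥ 2.
k = 2 works: May 4→Ghosh, May 5→Costa, May 6→Larsen, May 7→Ghosh, May 8→Ivanova+Mendoza, May 9→Marcus, May 10→Larsen, May 11→Marcus, May 12→Farahani, May 13→Costa, May 14→Farahani, May 15→Ivanova.
Loads: Costa 2, Ghosh 2, Marcus 2, Farahani 2, Larsen 2, Ivanova 2, Mendoza 1, Dubois 0 — all ≤ 2.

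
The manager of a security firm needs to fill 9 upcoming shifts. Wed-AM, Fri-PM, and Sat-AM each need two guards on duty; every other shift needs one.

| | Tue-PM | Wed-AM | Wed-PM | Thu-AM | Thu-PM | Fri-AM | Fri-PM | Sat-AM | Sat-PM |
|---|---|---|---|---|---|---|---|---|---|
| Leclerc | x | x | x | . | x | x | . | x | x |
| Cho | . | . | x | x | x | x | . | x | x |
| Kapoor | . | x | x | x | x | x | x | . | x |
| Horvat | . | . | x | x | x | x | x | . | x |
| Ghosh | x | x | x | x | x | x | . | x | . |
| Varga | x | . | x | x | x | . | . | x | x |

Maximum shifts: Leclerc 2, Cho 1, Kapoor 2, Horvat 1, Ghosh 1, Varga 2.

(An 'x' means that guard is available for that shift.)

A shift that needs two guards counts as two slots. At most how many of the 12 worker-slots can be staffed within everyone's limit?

Total capacity across all guards is 2+1+2+1+1+2 = 9, and 12 slots are needed, so at most 9 can be filled.
An assignment achieving 9: Tue-PM→Leclerc, Wed-AM→Leclerc+Kapoor, Thu-AM→Varga, Fri-PM→Kapoor+Horvat, Sat-AM→Cho+Ghosh, Sat-PM→Varga.
Loads: Leclerc 2/2, Cho 1/1, Kapoor 2/2, Horvat 1/1, Ghosh 1/1, Varga 2/2.

9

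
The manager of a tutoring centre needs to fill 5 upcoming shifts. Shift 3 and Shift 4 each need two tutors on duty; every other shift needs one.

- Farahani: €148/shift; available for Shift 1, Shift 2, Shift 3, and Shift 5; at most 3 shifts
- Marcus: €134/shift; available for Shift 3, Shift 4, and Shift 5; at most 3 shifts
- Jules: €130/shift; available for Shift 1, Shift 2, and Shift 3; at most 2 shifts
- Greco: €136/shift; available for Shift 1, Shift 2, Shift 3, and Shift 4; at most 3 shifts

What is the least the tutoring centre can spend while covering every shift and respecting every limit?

Shift 4 can only be covered by Marcus and Greco, so that assignment is forced.
Picking the cheapest available tutor for each shift independently would cost €928, but that ignores the shift limits.
An optimal schedule: Shift 1→Jules, Shift 2→Jules, Shift 3→Marcus+Greco, Shift 4→Marcus+Greco, Shift 5→Marcus.
Total: 130 + 130 + 134 + 136 + 134 + 136 + 134 = €934.

€934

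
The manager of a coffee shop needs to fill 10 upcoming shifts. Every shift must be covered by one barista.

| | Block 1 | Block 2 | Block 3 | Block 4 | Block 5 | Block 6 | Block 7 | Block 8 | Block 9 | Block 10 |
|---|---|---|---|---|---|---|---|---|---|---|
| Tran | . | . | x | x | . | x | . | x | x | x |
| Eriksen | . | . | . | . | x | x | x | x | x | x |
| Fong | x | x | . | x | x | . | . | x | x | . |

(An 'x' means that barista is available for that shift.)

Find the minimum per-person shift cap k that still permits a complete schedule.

With 3 baristas and 10 worker-slots to fill, someone must work at least ⌈10/3⌉ = 4 shifts, so k ≥ 4.
k = 4 works: Block 1→Fong, Block 2→Fong, Block 3→Tran, Block 4→Tran, Block 5→Eriksen, Block 6→Tran, Block 7→Eriksen, Block 8→Eriksen, Block 9→Eriksen, Block 10→Tran.
Loads: Tran 4, Eriksen 4, Fong 2 — all ≤ 4.

4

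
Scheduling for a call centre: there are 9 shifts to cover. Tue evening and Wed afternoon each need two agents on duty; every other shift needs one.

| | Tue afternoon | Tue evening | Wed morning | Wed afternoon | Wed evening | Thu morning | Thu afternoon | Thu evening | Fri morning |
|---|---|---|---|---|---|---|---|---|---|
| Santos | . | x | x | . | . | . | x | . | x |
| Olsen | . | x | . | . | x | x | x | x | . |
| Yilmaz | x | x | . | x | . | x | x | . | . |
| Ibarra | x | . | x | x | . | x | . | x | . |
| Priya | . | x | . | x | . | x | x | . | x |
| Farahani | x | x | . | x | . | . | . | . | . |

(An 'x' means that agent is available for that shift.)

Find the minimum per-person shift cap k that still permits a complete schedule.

With 6 agents and 11 worker-slots to fill, someone must work at least ⌈11/6⌉ = 2 shifts, so k ≥ 2.
k = 2 works: Tue afternoon→Yilmaz, Tue evening→Priya+Farahani, Wed morning→Santos, Wed afternoon→Ibarra+Farahani, Wed evening→Olsen, Thu morning→Yilmaz, Thu afternoon→Priya, Thu evening→Olsen, Fri morning→Santos.
Loads: Santos 2, Olsen 2, Yilmaz 2, Ibarra 1, Priya 2, Farahani 2 — all ≤ 2.

2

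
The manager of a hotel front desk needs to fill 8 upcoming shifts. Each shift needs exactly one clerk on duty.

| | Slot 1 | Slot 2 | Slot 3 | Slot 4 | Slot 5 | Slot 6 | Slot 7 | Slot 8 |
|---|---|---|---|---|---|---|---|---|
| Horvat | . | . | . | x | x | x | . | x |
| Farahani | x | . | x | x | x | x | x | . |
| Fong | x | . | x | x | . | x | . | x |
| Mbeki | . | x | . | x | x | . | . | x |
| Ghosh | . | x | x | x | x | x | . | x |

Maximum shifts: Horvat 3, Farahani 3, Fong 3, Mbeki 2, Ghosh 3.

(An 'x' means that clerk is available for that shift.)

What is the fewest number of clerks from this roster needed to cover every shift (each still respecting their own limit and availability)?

3

8 slots to fill and no one can take more than 3, so at least ⌈8/3⌉ = 3 clerks are needed.
Horvat, Farahani, and Mbeki alone can cover everything: Slot 1→Farahani, Slot 2→Mbeki, Slot 3→Farahani, Slot 4→Horvat, Slot 5→Mbeki, Slot 6→Horvat, Slot 7→Farahani, Slot 8→Horvat.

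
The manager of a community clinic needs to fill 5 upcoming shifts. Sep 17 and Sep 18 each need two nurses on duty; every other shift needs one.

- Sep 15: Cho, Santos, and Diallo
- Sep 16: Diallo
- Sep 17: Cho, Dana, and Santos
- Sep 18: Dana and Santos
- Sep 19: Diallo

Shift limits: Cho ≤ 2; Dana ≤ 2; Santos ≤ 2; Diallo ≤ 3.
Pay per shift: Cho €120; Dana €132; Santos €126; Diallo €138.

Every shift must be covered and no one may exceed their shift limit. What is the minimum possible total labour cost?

Sep 16 can only be covered by Diallo, so that assignment is forced.
Sep 18 can only be covered by Dana and Santos, so that assignment is forced.
Sep 19 can only be covered by Diallo, so that assignment is forced.
Picking the cheapest available nurse for each shift independently would cost €900, and that bound is achievable.
An optimal schedule: Sep 15→Cho, Sep 16→Diallo, Sep 17→Cho+Santos, Sep 18→Santos+Dana, Sep 19→Diallo.
Total: 120 + 138 + 120 + 126 + 126 + 132 + 138 = €900.

€900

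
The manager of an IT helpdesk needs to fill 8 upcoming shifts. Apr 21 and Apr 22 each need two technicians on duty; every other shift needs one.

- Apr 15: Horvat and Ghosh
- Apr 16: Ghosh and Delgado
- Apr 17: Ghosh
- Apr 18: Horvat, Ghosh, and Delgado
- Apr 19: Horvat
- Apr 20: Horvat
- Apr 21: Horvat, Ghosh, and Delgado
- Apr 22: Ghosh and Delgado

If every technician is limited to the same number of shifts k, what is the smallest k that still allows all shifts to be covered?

With 3 technicians and 10 worker-slots to fill, someone must work at least ⌈10/3⌉ = 4 shifts, so k ≥ 4.
k = 4 works: Apr 15→Horvat, Apr 16→Ghosh, Apr 17→Ghosh, Apr 18→Horvat, Apr 19→Horvat, Apr 20→Horvat, Apr 21→Ghosh+Delgado, Apr 22→Ghosh+Delgado.
Loads: Horvat 4, Ghosh 4, Delgado 2 — all ≤ 4.

4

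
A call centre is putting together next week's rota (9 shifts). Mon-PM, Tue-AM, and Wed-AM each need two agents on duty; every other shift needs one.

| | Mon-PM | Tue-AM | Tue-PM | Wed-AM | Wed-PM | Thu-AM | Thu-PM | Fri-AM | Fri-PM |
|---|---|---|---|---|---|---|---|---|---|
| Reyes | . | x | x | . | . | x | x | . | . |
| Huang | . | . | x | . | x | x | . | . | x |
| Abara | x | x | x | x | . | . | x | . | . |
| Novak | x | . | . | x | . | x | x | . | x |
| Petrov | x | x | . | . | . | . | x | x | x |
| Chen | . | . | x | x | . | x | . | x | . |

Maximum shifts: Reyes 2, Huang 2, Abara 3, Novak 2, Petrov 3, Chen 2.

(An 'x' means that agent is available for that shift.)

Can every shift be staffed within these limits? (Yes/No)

Yes

Wed-PM can only be covered by Huang, so that assignment is forced.
One valid schedule: Mon-PM→Abara+Novak, Tue-AM→Reyes+Abara, Tue-PM→Reyes, Wed-AM→Abara+Novak, Wed-PM→Huang, Thu-AM→Chen, Thu-PM→Petrov, Fri-AM→Petrov, Fri-PM→Huang.
Loads: Reyes 2/2, Huang 2/2, Abara 3/3, Novak 2/2, Petrov 2/3, Chen 1/2 — all within limits.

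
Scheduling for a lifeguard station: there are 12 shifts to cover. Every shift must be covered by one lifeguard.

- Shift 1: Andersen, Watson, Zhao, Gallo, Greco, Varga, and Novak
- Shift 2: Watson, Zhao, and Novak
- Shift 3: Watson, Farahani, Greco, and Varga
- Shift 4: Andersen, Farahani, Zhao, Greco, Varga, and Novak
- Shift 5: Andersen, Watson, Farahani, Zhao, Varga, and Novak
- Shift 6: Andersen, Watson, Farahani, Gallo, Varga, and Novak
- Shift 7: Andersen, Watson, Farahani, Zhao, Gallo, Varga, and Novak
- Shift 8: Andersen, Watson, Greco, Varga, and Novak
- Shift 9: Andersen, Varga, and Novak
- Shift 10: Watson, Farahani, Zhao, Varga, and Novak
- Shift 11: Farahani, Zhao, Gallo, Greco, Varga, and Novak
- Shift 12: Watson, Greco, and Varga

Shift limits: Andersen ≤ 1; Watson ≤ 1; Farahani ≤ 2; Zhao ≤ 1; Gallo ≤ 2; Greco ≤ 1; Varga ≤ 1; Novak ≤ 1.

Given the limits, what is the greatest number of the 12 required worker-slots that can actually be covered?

10

Total capacity across all lifeguards is 1+1+2+1+2+1+1+1 = 10, and 12 slots are needed, so at most 10 can be filled.
An assignment achieving 10: Shift 2→Watson, Shift 3→Farahani, Shift 4→Zhao, Shift 5→Novak, Shift 6→Gallo, Shift 8→Varga, Shift 9→Andersen, Shift 10→Farahani, Shift 11→Gallo, Shift 12→Greco.
Loads: Andersen 1/1, Watson 1/1, Farahani 2/2, Zhao 1/1, Gallo 2/2, Greco 1/1, Varga 1/1, Novak 1/1.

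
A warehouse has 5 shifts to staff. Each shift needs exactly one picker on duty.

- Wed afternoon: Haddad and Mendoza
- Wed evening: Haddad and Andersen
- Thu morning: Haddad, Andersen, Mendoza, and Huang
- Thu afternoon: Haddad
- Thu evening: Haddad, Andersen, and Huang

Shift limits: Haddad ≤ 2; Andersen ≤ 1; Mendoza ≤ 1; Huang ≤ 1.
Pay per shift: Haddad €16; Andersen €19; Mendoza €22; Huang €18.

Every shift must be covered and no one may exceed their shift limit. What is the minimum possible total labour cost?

€91

Thu afternoon can only be covered by Haddad, so that assignment is forced.
Picking the cheapest available picker for each shift independently would cost €80, but that ignores the shift limits.
An optimal schedule: Wed afternoon→Haddad, Wed evening→Andersen, Thu morning→Mendoza, Thu afternoon→Haddad, Thu evening→Huang.
Total: 16 + 19 + 22 + 16 + 18 = €91.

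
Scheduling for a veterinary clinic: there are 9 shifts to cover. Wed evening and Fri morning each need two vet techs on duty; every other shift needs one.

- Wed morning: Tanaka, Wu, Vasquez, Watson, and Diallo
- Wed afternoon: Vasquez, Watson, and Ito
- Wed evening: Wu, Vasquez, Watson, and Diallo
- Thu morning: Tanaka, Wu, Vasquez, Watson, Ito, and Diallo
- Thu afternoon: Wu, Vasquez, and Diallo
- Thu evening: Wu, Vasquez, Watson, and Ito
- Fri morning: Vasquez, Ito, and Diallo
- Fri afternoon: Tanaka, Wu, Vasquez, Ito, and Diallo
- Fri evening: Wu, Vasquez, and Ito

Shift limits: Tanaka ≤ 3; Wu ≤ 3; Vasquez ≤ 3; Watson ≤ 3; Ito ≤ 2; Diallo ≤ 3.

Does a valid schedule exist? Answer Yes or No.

Yes

One valid schedule: Wed morning→Tanaka, Wed afternoon→Vasquez, Wed evening→Vasquez+Watson, Thu morning→Tanaka, Thu afternoon→Wu, Thu evening→Wu, Fri morning→Vasquez+Ito, Fri afternoon→Tanaka, Fri evening→Wu.
Loads: Tanaka 3/3, Wu 3/3, Vasquez 3/3, Watson 1/3, Ito 1/2, Diallo 0/3 — all within limits.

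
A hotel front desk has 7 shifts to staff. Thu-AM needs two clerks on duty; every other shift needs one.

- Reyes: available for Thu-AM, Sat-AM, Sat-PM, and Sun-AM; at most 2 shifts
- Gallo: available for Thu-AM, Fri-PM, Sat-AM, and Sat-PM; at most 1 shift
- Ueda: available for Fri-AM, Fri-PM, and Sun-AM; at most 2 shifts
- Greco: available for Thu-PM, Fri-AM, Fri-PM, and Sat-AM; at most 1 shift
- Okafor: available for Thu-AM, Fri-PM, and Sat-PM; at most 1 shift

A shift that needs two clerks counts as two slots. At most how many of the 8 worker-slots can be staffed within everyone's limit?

7

Total capacity across all clerks is 2+1+2+1+1 = 7, and 8 slots are needed, so at most 7 can be filled.
An assignment achieving 7: Thu-AM→Reyes+Gallo, Thu-PM→Greco, Fri-AM→Ueda, Fri-PM→Ueda, Sat-PM→Okafor, Sun-AM→Reyes.
Loads: Reyes 2/2, Gallo 1/1, Ueda 2/2, Greco 1/1, Okafor 1/1.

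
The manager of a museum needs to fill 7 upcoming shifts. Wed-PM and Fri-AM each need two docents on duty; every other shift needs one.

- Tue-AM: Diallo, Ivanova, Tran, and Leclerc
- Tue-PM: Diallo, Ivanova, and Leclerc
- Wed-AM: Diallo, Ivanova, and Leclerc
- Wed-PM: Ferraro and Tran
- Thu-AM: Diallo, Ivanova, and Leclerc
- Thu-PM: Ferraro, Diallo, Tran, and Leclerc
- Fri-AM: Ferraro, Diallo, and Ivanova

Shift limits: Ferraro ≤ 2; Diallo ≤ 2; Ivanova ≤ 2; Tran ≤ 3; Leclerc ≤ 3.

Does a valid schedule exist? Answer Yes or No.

Yes

Wed-PM can only be covered by Ferraro and Tran, so that assignment is forced.
One valid schedule: Tue-AM→Tran, Tue-PM→Diallo, Wed-AM→Diallo, Wed-PM→Ferraro+Tran, Thu-AM→Ivanova, Thu-PM→Tran, Fri-AM→Ferraro+Ivanova.
Loads: Ferraro 2/2, Diallo 2/2, Ivanova 2/2, Tran 3/3, Leclerc 0/3 — all within limits.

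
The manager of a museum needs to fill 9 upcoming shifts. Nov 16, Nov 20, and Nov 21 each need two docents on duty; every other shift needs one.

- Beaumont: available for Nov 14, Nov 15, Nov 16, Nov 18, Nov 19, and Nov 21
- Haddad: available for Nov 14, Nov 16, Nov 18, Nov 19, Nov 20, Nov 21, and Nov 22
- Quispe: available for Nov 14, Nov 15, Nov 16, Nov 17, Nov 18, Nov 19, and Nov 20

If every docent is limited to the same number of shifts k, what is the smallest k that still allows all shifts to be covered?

4

With 3 docents and 12 worker-slots to fill, someone must work at least ⌈12/3⌉ = 4 shifts, so k ≥ 4.
k = 4 works: Nov 14→Beaumont, Nov 15→Beaumont, Nov 16→Beaumont+Haddad, Nov 17→Quispe, Nov 18→Quispe, Nov 19→Quispe, Nov 20→Haddad+Quispe, Nov 21→Beaumont+Haddad, Nov 22→Haddad.
Loads: Beaumont 4, Haddad 4, Quispe 4 — all ≤ 4.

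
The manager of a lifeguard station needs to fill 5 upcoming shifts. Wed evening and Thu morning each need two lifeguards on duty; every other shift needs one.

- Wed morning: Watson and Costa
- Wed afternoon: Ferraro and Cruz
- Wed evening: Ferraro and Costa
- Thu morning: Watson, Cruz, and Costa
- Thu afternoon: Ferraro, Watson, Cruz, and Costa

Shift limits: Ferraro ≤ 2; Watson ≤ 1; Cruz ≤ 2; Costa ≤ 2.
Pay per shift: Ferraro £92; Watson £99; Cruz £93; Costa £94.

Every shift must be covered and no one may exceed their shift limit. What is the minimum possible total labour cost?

Wed evening can only be covered by Ferraro and Costa, so that assignment is forced.
Picking the cheapest available lifeguard for each shift independently would cost £651, but that ignores the shift limits.
An optimal schedule: Wed morning→Watson, Wed afternoon→Ferraro, Wed evening→Ferraro+Costa, Thu morning→Cruz+Costa, Thu afternoon→Cruz.
Total: 99 + 92 + 92 + 94 + 93 + 94 + 93 = £657.

£657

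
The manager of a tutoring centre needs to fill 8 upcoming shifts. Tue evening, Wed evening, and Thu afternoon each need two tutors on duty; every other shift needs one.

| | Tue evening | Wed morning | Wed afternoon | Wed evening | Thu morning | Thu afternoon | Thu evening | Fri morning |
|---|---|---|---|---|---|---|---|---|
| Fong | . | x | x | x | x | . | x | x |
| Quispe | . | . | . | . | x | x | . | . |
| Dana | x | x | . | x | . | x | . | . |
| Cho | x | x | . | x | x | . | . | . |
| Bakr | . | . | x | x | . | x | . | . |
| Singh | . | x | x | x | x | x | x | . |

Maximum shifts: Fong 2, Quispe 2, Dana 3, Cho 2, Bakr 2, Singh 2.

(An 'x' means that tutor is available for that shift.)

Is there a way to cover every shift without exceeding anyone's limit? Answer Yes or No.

Yes

Tue evening can only be covered by Dana and Cho, so that assignment is forced.
Fri morning can only be covered by Fong, so that assignment is forced.
One valid schedule: Tue evening→Dana+Cho, Wed morning→Dana, Wed afternoon→Bakr, Wed evening→Cho+Bakr, Thu morning→Quispe, Thu afternoon→Quispe+Dana, Thu evening→Fong, Fri morning→Fong.
Loads: Fong 2/2, Quispe 2/2, Dana 3/3, Cho 2/2, Bakr 2/2, Singh 0/2 — all within limits.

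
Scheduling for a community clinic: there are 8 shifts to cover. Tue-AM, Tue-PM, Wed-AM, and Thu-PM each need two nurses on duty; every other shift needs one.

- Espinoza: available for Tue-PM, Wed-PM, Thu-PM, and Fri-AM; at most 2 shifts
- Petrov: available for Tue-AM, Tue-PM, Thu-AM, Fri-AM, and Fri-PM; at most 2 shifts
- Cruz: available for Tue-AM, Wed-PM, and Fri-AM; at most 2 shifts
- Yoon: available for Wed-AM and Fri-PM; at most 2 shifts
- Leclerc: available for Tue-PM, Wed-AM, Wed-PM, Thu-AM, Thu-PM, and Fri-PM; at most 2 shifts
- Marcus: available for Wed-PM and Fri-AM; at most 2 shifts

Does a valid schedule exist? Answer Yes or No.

No

Total capacity is 12 and 12 slots are needed, so capacity alone doesn't rule it out.
Shifts {Tue-AM, Tue-PM, Wed-AM, Thu-AM, Thu-PM} need 9 worker-slots in total, but the nurses available for any of those shifts (Espinoza, Petrov, Cruz, Yoon, and Leclerc) can supply at most 8 among them. So no valid schedule exists.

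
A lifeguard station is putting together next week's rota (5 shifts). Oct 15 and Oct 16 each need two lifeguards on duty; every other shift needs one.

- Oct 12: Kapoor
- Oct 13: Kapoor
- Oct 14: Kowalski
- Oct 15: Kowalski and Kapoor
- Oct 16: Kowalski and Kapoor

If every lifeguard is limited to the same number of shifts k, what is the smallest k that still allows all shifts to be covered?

4

With 2 lifeguards and 7 worker-slots to fill, someone must work at least ⌈7/2⌉ = 4 shifts, so k ≥ 4.
k = 4 works: Oct 12→Kapoor, Oct 13→Kapoor, Oct 14→Kowalski, Oct 15→Kowalski+Kapoor, Oct 16→Kowalski+Kapoor.
Loads: Kowalski 3, Kapoor 4 — all ≤ 4.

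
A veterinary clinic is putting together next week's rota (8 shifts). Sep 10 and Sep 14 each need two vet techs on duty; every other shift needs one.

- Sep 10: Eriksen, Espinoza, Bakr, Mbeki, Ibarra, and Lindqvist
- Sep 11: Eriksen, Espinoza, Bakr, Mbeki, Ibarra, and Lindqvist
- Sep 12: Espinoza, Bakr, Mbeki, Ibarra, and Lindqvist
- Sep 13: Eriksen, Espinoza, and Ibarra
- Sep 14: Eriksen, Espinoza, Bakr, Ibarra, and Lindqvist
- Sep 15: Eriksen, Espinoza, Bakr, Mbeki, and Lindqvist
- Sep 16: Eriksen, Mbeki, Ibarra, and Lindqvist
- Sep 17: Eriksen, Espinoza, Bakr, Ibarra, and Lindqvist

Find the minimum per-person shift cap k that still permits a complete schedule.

2

With 6 vet techs and 10 worker-slots to fill, someone must work at least ⌈10/6⌉ = 2 shifts, so k ≥ 2.
k = 2 works: Sep 10→Mbeki+Ibarra, Sep 11→Bakr, Sep 12→Espinoza, Sep 13→Eriksen, Sep 14→Ibarra+Lindqvist, Sep 15→Espinoza, Sep 16→Eriksen, Sep 17→Bakr.
Loads: Eriksen 2, Espinoza 2, Bakr 2, Mbeki 1, Ibarra 2, Lindqvist 1 — all ≤ 2.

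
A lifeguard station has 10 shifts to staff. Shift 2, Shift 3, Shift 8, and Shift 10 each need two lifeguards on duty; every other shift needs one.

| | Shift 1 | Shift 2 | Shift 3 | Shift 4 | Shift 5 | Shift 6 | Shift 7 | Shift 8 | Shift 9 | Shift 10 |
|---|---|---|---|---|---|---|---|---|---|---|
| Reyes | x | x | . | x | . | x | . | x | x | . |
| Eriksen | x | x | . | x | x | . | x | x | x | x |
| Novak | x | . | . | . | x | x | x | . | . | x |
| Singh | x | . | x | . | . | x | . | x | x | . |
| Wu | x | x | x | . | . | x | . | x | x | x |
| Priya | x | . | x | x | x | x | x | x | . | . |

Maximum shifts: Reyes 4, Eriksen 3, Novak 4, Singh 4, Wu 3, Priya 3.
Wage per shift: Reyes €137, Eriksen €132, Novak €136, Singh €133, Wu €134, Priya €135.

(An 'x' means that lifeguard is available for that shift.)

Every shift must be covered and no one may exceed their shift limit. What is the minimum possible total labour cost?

Picking the cheapest available lifeguard for each shift independently would cost €1857, but that ignores the shift limits.
An optimal schedule: Shift 1→Priya, Shift 2→Eriksen+Wu, Shift 3→Singh+Wu, Shift 4→Eriksen, Shift 5→Eriksen, Shift 6→Singh, Shift 7→Priya, Shift 8→Singh+Priya, Shift 9→Singh, Shift 10→Wu+Novak.
Total: 135 + 132 + 134 + 133 + 134 + 132 + 132 + 133 + 135 + 133 + 135 + 133 + 134 + 136 = €1871.

€1871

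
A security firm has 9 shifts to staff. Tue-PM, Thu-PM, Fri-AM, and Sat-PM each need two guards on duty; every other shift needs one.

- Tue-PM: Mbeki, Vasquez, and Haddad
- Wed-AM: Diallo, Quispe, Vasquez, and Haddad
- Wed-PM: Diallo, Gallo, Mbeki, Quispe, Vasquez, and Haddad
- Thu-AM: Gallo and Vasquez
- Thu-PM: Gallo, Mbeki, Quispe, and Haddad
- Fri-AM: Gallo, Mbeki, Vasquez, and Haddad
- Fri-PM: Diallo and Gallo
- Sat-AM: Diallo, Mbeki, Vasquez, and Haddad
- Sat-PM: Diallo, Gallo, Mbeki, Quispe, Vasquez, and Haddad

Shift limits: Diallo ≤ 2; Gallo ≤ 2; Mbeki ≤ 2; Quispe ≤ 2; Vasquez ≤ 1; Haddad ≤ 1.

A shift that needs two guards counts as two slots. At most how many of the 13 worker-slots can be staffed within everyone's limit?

Total capacity across all guards is 2+2+2+2+1+1 = 10, and 13 slots are needed, so at most 10 can be filled.
An assignment achieving 10: Tue-PM→Mbeki+Vasquez, Wed-AM→Diallo, Wed-PM→Quispe, Thu-AM→Gallo, Thu-PM→Gallo+Mbeki, Fri-AM→Haddad, Fri-PM→Diallo, Sat-PM→Quispe.
Loads: Diallo 2/2, Gallo 2/2, Mbeki 2/2, Quispe 2/2, Vasquez 1/1, Haddad 1/1.

10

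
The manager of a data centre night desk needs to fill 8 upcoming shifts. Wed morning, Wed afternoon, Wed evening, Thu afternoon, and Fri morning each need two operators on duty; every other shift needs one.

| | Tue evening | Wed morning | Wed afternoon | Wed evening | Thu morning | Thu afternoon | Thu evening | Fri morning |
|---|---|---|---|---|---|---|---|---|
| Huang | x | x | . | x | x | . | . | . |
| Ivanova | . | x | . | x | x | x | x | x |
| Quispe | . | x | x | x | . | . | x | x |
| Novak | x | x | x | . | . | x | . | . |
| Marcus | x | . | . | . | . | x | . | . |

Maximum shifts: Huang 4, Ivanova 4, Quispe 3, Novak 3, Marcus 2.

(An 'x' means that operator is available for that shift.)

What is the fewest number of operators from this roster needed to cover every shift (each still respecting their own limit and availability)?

13 slots to fill and no one can take more than 4, so at least ⌈13/4⌉ = 4 operators are needed.
Huang, Ivanova, Quispe, and Novak alone can cover everything: Tue evening→Huang, Wed morning→Huang+Quispe, Wed afternoon→Quispe+Novak, Wed evening→Huang+Ivanova, Thu morning→Huang, Thu afternoon→Ivanova+Novak, Thu evening→Ivanova, Fri morning→Ivanova+Quispe.

4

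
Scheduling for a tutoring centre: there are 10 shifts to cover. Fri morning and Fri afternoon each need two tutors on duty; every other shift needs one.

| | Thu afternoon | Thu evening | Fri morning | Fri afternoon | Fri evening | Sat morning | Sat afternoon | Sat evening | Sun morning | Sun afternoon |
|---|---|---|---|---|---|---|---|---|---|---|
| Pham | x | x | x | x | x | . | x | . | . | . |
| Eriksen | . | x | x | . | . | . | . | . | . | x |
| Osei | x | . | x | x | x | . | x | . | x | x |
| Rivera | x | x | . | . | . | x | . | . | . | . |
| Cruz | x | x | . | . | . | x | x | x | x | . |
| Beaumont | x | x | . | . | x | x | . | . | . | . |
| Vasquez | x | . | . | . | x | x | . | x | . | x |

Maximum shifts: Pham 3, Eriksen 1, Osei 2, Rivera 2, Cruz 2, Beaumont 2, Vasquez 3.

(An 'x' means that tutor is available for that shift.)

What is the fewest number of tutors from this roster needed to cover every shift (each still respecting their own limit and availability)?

12 slots to fill and no one can take more than 3, so at least ⌈12/3⌉ = 4 tutors are needed.
Any 4 tutors together have capacity at most 3+3+2+2 = 10 < 12 slots, so 4 can never suffice.
Pham, Osei, Rivera, Cruz, and Vasquez alone can cover everything: Thu afternoon→Vasquez, Thu evening→Rivera, Fri morning→Pham+Osei, Fri afternoon→Pham+Osei, Fri evening→Vasquez, Sat morning→Rivera, Sat afternoon→Pham, Sat evening→Cruz, Sun morning→Cruz, Sun afternoon→Vasquez.

5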